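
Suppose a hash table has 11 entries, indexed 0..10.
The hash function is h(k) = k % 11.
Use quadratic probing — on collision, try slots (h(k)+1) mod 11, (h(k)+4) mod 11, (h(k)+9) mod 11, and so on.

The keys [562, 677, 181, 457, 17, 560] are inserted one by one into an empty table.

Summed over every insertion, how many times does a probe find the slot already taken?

562 hashes to 1; slot 1 is free => place at 1.
677 hashes to 6; slot 6 is free => place at 6.
181 hashes to 5; slot 5 is free => place at 5.
457 hashes to 6; 6 taken => place at 7.
17 hashes to 6; 6,7 taken => place at 10.
560 hashes to 10; 10 taken => place at 0.
Table: [560, 562, ∅, ∅, ∅, 181, 677, 457, ∅, ∅, 17]

4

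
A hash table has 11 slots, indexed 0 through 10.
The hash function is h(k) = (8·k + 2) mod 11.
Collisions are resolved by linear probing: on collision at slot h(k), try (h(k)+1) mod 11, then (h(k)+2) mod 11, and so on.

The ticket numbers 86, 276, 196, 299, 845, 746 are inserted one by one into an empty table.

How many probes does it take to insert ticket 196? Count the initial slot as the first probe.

86 hashes to 8; slot 8 is free -> place at 8.
276 hashes to 10; slot 10 is free -> place at 10.
196 hashes to 8; 8 taken -> place at 9.
299 hashes to 7; slot 7 is free -> place at 7.
845 hashes to 8; 8,9,10 taken -> place at 0.
746 hashes to 8; 8,9,10,0 taken -> place at 1.
Table: [845, 746, ∅, ∅, ∅, ∅, ∅, 299, 86, 196, 276]

2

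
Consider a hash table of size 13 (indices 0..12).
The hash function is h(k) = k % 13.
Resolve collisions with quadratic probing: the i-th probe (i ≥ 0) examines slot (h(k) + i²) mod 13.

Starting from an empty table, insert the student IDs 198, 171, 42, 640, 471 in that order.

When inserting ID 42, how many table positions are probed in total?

198 hashes to 3; slot 3 is free → place at 3.
171 hashes to 2; slot 2 is free → place at 2.
42 hashes to 3; 3 taken → place at 4.
640 hashes to 3; 3,4 taken → place at 7.
471 hashes to 3; 3,4,7 taken → place at 12.
Table: [-, -, 171, 198, 42, -, -, 640, -, -, -, -, 471]

2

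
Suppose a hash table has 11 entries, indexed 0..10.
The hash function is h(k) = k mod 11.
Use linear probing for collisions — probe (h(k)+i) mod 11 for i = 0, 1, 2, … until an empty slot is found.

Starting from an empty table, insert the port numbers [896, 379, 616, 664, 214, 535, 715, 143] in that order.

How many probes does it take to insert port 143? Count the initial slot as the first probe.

3

896: h=5 -> slot 5
379: h=5, probe 5,6 -> slot 6
616: h=0 -> slot 0
664: h=4 -> slot 4
214: h=5, probe 5,6,7 -> slot 7
535: h=7, probe 7,8 -> slot 8
715: h=0, probe 0,1 -> slot 1
143: h=0, probe 0,1,2 -> slot 2
Table: [616, 715, 143, _, 664, 896, 379, 214, 535, _, _]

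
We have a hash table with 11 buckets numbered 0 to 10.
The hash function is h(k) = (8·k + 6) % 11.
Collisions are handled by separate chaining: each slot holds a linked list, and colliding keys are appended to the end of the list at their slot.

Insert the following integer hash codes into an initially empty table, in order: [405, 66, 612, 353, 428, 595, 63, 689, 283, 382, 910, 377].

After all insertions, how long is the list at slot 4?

4

Insert 405: h=1, bucket 1 empty -> new chain.
Insert 66: h=6, bucket 6 empty -> new chain.
Insert 612: h=7, bucket 7 empty -> new chain.
Insert 353: h=3, bucket 3 empty -> new chain.
Insert 428: h=9, bucket 9 empty -> new chain.
Insert 595: h=3, bucket 3 nonempty -> append to chain.
Insert 63: h=4, bucket 4 empty -> new chain.
Insert 689: h=7, bucket 7 nonempty -> append to chain.
Insert 283: h=4, bucket 4 nonempty -> append to chain.
Insert 382: h=4, bucket 4 nonempty -> append to chain.
Insert 910: h=4, bucket 4 nonempty -> append to chain.
Insert 377: h=8, bucket 8 empty -> new chain.
Final buckets:
0: —
1: 405
2: —
3: 353 -> 595
4: 63 -> 283 -> 382 -> 910
5: —
6: 66
7: 612 -> 689
8: 377
9: 428
10: —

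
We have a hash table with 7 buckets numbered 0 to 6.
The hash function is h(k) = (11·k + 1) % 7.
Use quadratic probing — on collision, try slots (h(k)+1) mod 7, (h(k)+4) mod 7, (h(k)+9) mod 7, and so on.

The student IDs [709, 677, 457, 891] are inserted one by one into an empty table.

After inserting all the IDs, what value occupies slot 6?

891

709 hashes to 2; slot 2 is free -> place at 2.
677 hashes to 0; slot 0 is free -> place at 0.
457 hashes to 2; 2 taken -> place at 3.
891 hashes to 2; 2,3 taken -> place at 6.
Table: [677, _, 709, 457, _, _, 891]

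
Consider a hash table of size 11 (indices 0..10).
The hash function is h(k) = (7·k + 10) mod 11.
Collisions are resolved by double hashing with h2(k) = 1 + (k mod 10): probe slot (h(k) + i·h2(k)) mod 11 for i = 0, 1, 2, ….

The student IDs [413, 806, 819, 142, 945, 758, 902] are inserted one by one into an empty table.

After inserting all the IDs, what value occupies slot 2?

902

413 hashes to 8; slot 8 is free => place at 8.
806 hashes to 9; slot 9 is free => place at 9.
819 hashes to 1; slot 1 is free => place at 1.
142 hashes to 3; slot 3 is free => place at 3.
945 hashes to 3, h2=6; 3,9 taken => place at 4.
758 hashes to 3, h2=9; 3,1 taken => place at 10.
902 hashes to 10, h2=3; 10 taken => place at 2.
Table: [_, 819, 902, 142, 945, _, _, _, 413, 806, 758]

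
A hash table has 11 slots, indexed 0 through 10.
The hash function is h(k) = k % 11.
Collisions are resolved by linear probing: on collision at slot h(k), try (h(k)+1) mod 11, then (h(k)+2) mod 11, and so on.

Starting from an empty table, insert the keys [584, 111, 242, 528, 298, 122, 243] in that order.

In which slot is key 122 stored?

Insert 584: h=1, slot 1 empty -> index 1.
Insert 111: h=1, slot 1 occupied -> index 2.
Insert 242: h=0, slot 0 empty -> index 0.
Insert 528: h=0, slots 0,1,2 occupied -> index 3.
Insert 298: h=1, slots 1,2,3 occupied -> index 4.
Insert 122: h=1, slots 1,2,3,4 occupied -> index 5.
Insert 243: h=1, slots 1,2,3,4,5 occupied -> index 6.
Table: [242, 584, 111, 528, 298, 122, 243, ∅, ∅, ∅, ∅]

5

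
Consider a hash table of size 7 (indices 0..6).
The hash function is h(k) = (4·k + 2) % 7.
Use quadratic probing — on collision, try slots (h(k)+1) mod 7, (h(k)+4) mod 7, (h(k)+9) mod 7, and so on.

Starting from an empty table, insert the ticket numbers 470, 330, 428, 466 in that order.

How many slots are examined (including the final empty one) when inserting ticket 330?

2

Insert 470: h=6, slot 6 empty => index 6.
Insert 330: h=6, slot 6 occupied => index 0.
Insert 428: h=6, slots 6,0 occupied => index 3.
Insert 466: h=4, slot 4 empty => index 4.
Table: [330, -, -, 428, 466, -, 470]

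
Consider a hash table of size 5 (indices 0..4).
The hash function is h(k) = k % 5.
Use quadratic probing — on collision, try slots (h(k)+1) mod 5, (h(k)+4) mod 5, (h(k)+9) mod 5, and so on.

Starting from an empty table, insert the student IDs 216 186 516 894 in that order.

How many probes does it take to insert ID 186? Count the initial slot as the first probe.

2

Insert 216: h=1, slot 1 empty → index 1.
Insert 186: h=1, slot 1 occupied → index 2.
Insert 516: h=1, slots 1,2 occupied → index 0.
Insert 894: h=4, slot 4 empty → index 4.
Table: [516, 216, 186, ∅, 894]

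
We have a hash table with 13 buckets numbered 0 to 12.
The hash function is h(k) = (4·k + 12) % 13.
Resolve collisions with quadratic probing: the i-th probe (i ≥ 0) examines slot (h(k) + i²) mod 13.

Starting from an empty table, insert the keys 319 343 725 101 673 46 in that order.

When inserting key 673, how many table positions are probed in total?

319 hashes to 1; slot 1 is free → place at 1.
343 hashes to 6; slot 6 is free → place at 6.
725 hashes to 0; slot 0 is free → place at 0.
101 hashes to 0; 0,1 taken → place at 4.
673 hashes to 0; 0,1,4 taken → place at 9.
46 hashes to 1; 1 taken → place at 2.
Table: [725, 319, 46, _, 101, _, 343, _, _, 673, _, _, _]

4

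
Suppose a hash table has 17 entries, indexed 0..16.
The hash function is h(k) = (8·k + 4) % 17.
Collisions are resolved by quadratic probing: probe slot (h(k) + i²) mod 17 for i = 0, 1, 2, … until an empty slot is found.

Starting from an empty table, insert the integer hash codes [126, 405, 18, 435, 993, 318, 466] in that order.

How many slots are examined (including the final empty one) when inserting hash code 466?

3

126 hashes to 9; slot 9 is free → place at 9.
405 hashes to 14; slot 14 is free → place at 14.
18 hashes to 12; slot 12 is free → place at 12.
435 hashes to 16; slot 16 is free → place at 16.
993 hashes to 9; 9 taken → place at 10.
318 hashes to 15; slot 15 is free → place at 15.
466 hashes to 9; 9,10 taken → place at 13.
Table: [∅, ∅, ∅, ∅, ∅, ∅, ∅, ∅, ∅, 126, 993, ∅, 18, 466, 405, 318, 435]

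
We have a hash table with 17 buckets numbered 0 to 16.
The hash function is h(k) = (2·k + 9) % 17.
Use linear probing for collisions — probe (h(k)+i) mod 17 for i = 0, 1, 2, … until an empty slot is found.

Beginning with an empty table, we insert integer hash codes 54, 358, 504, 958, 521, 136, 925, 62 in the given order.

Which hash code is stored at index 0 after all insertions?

62

54 hashes to 15; slot 15 is free → place at 15.
358 hashes to 11; slot 11 is free → place at 11.
504 hashes to 14; slot 14 is free → place at 14.
958 hashes to 4; slot 4 is free → place at 4.
521 hashes to 14; 14,15 taken → place at 16.
136 hashes to 9; slot 9 is free → place at 9.
925 hashes to 6; slot 6 is free → place at 6.
62 hashes to 14; 14,15,16 taken → place at 0.
Table: [62, -, -, -, 958, -, 925, -, -, 136, -, 358, -, -, 504, 54, 521]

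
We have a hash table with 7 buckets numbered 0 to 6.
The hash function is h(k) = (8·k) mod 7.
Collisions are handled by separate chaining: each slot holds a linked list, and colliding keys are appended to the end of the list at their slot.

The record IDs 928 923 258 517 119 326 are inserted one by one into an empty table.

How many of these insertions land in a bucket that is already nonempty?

928 → bucket 4
923 → bucket 6
258 → bucket 6 (collision)
517 → bucket 6 (collision)
119 → bucket 0
326 → bucket 4 (collision)
Final buckets:
0: 119
1: -
2: -
3: -
4: 928 -> 326
5: -
6: 923 -> 258 -> 517

3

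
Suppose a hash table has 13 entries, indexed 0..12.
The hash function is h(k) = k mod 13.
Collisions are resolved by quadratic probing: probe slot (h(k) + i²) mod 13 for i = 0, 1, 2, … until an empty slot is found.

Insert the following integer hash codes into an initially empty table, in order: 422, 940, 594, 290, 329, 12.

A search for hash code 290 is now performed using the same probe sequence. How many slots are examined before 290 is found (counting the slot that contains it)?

2

422: h=6 → slot 6
940: h=4 → slot 4
594: h=9 → slot 9
290: h=4, probe 4,5 → slot 5
329: h=4, probe 4,5,8 → slot 8
12: h=12 → slot 12
Table: [_, _, _, _, 940, 290, 422, _, 329, 594, _, _, 12]
Lookup 290: h=4, probe 4,5 → found at 5.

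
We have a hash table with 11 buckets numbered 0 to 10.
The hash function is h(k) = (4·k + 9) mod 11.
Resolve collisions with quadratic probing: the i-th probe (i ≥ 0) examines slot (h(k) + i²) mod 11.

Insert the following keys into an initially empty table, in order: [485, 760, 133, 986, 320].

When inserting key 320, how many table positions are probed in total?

4

485: h=2 → slot 2
760: h=2, probe 2,3 → slot 3
133: h=2, probe 2,3,6 → slot 6
986: h=4 → slot 4
320: h=2, probe 2,3,6,0 → slot 0
Table: [320, —, 485, 760, 986, —, 133, —, —, —, —]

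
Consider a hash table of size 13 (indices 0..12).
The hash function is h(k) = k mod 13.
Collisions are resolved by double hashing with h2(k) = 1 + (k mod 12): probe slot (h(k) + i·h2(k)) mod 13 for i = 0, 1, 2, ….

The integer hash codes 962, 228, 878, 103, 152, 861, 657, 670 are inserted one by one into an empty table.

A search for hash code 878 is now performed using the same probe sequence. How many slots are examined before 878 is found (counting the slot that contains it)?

2

Insert 962: h=0, slot 0 empty → index 0.
Insert 228: h=7, slot 7 empty → index 7.
Insert 878: h=7, h2=3, slot 7 occupied → index 10.
Insert 103: h=12, slot 12 empty → index 12.
Insert 152: h=9, slot 9 empty → index 9.
Insert 861: h=3, slot 3 empty → index 3.
Insert 657: h=7, h2=10, slot 7 occupied → index 4.
Insert 670: h=7, h2=11, slot 7 occupied → index 5.
Table: [962, _, _, 861, 657, 670, _, 228, _, 152, 878, _, 103]
Lookup 878: h=7, h2=3, probe 7,10 → found at 10.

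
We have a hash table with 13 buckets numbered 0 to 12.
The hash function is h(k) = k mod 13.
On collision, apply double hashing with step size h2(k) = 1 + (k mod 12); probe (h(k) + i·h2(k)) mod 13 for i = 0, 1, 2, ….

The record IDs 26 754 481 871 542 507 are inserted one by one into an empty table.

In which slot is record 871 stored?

26: h=0 → slot 0
754: h=0, h2=11, probe 0,11 → slot 11
481: h=0, h2=2, probe 0,2 → slot 2
871: h=0, h2=8, probe 0,8 → slot 8
542: h=9 → slot 9
507: h=0, h2=4, probe 0,4 → slot 4
Table: [26, —, 481, —, 507, —, —, —, 871, 542, —, 754, —]

8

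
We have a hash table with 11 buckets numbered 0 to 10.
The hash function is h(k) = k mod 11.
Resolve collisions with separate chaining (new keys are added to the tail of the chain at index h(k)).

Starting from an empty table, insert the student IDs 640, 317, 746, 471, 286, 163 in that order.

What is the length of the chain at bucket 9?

4

Insert 640: h=2, bucket 2 empty -> new chain.
Insert 317: h=9, bucket 9 empty -> new chain.
Insert 746: h=9, bucket 9 nonempty -> append to chain.
Insert 471: h=9, bucket 9 nonempty -> append to chain.
Insert 286: h=0, bucket 0 empty -> new chain.
Insert 163: h=9, bucket 9 nonempty -> append to chain.
Final buckets:
0: 286
1: -
2: 640
3: -
4: -
5: -
6: -
7: -
8: -
9: 317 -> 746 -> 471 -> 163
10: -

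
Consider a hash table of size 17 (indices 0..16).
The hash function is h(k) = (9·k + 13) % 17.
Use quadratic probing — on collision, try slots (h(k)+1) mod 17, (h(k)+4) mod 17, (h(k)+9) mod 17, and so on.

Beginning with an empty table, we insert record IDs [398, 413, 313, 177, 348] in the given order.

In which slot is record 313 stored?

398 hashes to 8; slot 8 is free → place at 8.
413 hashes to 7; slot 7 is free → place at 7.
313 hashes to 8; 8 taken → place at 9.
177 hashes to 8; 8,9 taken → place at 12.
348 hashes to 0; slot 0 is free → place at 0.
Table: [348, ., ., ., ., ., ., 413, 398, 313, ., ., 177, ., ., ., .]

9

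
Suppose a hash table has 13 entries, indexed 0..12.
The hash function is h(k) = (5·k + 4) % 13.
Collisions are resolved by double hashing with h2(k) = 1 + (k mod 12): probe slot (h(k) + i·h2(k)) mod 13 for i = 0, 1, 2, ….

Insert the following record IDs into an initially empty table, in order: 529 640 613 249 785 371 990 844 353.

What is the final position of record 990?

8

Insert 529: h=10, slot 10 empty → index 10.
Insert 640: h=6, slot 6 empty → index 6.
Insert 613: h=1, slot 1 empty → index 1.
Insert 249: h=1, h2=10, slot 1 occupied → index 11.
Insert 785: h=3, slot 3 empty → index 3.
Insert 371: h=0, slot 0 empty → index 0.
Insert 990: h=1, h2=7, slot 1 occupied → index 8.
Insert 844: h=12, slot 12 empty → index 12.
Insert 353: h=1, h2=6, slot 1 occupied → index 7.
Table: [371, 613, —, 785, —, —, 640, 353, 990, —, 529, 249, 844]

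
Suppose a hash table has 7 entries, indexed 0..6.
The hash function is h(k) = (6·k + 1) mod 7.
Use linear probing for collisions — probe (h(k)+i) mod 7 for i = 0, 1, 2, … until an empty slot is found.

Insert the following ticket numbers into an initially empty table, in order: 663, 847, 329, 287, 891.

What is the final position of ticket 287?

663: h=3 -> slot 3
847: h=1 -> slot 1
329: h=1, probe 1,2 -> slot 2
287: h=1, probe 1,2,3,4 -> slot 4
891: h=6 -> slot 6
Table: [., 847, 329, 663, 287, ., 891]

4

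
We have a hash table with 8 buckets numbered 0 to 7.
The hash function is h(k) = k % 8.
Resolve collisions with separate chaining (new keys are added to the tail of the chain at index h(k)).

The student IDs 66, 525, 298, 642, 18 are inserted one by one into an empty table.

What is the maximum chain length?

4

66 → bucket 2
525 → bucket 5
298 → bucket 2 (collision)
642 → bucket 2 (collision)
18 → bucket 2 (collision)
Final buckets:
0: _
1: _
2: 66 -> 298 -> 642 -> 18
3: _
4: _
5: 525
6: _
7: _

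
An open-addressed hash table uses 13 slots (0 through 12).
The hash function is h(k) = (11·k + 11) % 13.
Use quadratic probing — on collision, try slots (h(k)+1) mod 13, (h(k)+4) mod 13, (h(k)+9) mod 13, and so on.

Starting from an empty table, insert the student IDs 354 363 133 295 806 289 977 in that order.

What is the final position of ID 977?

8

354 hashes to 5; slot 5 is free -> place at 5.
363 hashes to 0; slot 0 is free -> place at 0.
133 hashes to 5; 5 taken -> place at 6.
295 hashes to 6; 6 taken -> place at 7.
806 hashes to 11; slot 11 is free -> place at 11.
289 hashes to 5; 5,6 taken -> place at 9.
977 hashes to 7; 7 taken -> place at 8.
Table: [363, —, —, —, —, 354, 133, 295, 977, 289, —, 806, —]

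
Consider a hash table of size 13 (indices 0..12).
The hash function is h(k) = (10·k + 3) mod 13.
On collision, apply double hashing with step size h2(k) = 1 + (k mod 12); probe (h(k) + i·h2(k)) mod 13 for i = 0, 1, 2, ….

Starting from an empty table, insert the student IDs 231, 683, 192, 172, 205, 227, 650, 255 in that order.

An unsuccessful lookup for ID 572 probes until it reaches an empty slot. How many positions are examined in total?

4

231 hashes to 12; slot 12 is free => place at 12.
683 hashes to 8; slot 8 is free => place at 8.
192 hashes to 12, h2=1; 12 taken => place at 0.
172 hashes to 7; slot 7 is free => place at 7.
205 hashes to 12, h2=2; 12 taken => place at 1.
227 hashes to 11; slot 11 is free => place at 11.
650 hashes to 3; slot 3 is free => place at 3.
255 hashes to 5; slot 5 is free => place at 5.
Table: [192, 205, -, 650, -, 255, -, 172, 683, -, -, 227, 231]
Lookup 572: h=3, h2=9, probe 3,12,8,4 → slot 4 empty, not found.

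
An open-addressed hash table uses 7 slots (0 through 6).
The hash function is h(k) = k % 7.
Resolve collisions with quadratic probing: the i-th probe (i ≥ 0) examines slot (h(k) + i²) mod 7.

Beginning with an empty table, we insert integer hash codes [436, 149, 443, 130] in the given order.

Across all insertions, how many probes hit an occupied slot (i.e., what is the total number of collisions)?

436: h=2 → slot 2
149: h=2, probe 2,3 → slot 3
443: h=2, probe 2,3,6 → slot 6
130: h=4 → slot 4
Table: [., ., 436, 149, 130, ., 443]

3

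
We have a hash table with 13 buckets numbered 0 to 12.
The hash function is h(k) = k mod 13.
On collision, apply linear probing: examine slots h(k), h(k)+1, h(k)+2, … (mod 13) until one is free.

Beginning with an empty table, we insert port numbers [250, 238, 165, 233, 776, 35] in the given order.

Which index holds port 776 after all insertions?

Insert 250: h=3, slot 3 empty -> index 3.
Insert 238: h=4, slot 4 empty -> index 4.
Insert 165: h=9, slot 9 empty -> index 9.
Insert 233: h=12, slot 12 empty -> index 12.
Insert 776: h=9, slot 9 occupied -> index 10.
Insert 35: h=9, slots 9,10 occupied -> index 11.
Table: [—, —, —, 250, 238, —, —, —, —, 165, 776, 35, 233]

10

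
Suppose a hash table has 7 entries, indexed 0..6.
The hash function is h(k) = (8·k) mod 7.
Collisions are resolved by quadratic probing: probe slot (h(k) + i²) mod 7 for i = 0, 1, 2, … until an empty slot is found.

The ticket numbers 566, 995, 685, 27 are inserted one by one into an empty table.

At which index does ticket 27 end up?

566: h=6 → slot 6
995: h=1 → slot 1
685: h=6, probe 6,0 → slot 0
27: h=6, probe 6,0,3 → slot 3
Table: [685, 995, ∅, 27, ∅, ∅, 566]

3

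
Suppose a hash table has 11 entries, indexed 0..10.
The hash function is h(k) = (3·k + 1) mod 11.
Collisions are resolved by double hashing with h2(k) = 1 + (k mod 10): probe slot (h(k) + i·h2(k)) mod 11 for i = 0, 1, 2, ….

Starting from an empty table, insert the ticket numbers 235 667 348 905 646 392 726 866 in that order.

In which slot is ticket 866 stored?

235: h=2 => slot 2
667: h=0 => slot 0
348: h=0, h2=9, probe 0,9 => slot 9
905: h=10 => slot 10
646: h=3 => slot 3
392: h=0, h2=3, probe 0,3,6 => slot 6
726: h=1 => slot 1
866: h=3, h2=7, probe 3,10,6,2,9,5 => slot 5
Table: [667, 726, 235, 646, —, 866, 392, —, —, 348, 905]

5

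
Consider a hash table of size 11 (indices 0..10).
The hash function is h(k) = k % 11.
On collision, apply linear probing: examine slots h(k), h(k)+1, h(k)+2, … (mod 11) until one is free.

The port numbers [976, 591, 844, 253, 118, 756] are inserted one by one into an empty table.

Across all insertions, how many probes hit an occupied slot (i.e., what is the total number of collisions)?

976: h=8 -> slot 8
591: h=8, probe 8,9 -> slot 9
844: h=8, probe 8,9,10 -> slot 10
253: h=0 -> slot 0
118: h=8, probe 8,9,10,0,1 -> slot 1
756: h=8, probe 8,9,10,0,1,2 -> slot 2
Table: [253, 118, 756, ., ., ., ., ., 976, 591, 844]

12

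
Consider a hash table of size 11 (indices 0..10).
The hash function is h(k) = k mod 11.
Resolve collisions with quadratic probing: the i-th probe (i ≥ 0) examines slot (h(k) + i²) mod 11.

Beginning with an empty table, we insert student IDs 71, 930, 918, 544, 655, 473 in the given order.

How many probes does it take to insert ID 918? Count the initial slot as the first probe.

71: h=5 => slot 5
930: h=6 => slot 6
918: h=5, probe 5,6,9 => slot 9
544: h=5, probe 5,6,9,3 => slot 3
655: h=6, probe 6,7 => slot 7
473: h=0 => slot 0
Table: [473, ., ., 544, ., 71, 930, 655, ., 918, .]

3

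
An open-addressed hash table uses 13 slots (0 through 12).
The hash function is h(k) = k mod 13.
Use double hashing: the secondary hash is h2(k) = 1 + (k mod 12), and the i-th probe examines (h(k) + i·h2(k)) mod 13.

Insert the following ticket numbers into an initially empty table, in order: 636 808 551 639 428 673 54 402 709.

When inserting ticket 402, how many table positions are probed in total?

636: h=12 -> slot 12
808: h=2 -> slot 2
551: h=5 -> slot 5
639: h=2, h2=4, probe 2,6 -> slot 6
428: h=12, h2=9, probe 12,8 -> slot 8
673: h=10 -> slot 10
54: h=2, h2=7, probe 2,9 -> slot 9
402: h=12, h2=7, probe 12,6,0 -> slot 0
709: h=7 -> slot 7
Table: [402, ∅, 808, ∅, ∅, 551, 639, 709, 428, 54, 673, ∅, 636]

3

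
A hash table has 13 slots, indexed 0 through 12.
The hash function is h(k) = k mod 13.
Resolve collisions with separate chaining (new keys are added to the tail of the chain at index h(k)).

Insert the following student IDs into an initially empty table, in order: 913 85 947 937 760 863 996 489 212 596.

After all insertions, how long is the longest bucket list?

2

913 → bucket 3
85 → bucket 7
947 → bucket 11
937 → bucket 1
760 → bucket 6
863 → bucket 5
996 → bucket 8
489 → bucket 8 (collision)
212 → bucket 4
596 → bucket 11 (collision)
Final buckets:
0: —
1: 937
2: —
3: 913
4: 212
5: 863
6: 760
7: 85
8: 996 -> 489
9: —
10: —
11: 947 -> 596
12: —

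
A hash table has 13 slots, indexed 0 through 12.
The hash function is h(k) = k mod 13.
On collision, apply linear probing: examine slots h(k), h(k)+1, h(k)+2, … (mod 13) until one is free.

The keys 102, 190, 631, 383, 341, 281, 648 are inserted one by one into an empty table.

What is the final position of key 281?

102: h=11 → slot 11
190: h=8 → slot 8
631: h=7 → slot 7
383: h=6 → slot 6
341: h=3 → slot 3
281: h=8, probe 8,9 → slot 9
648: h=11, probe 11,12 → slot 12
Table: [∅, ∅, ∅, 341, ∅, ∅, 383, 631, 190, 281, ∅, 102, 648]

9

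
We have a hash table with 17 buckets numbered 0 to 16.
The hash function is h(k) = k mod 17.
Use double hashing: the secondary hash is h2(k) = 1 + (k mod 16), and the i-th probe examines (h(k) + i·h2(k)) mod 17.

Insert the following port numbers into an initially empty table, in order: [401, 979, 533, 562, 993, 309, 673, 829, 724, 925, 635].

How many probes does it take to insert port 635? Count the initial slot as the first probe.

401 hashes to 10; slot 10 is free -> place at 10.
979 hashes to 10, h2=4; 10 taken -> place at 14.
533 hashes to 6; slot 6 is free -> place at 6.
562 hashes to 1; slot 1 is free -> place at 1.
993 hashes to 7; slot 7 is free -> place at 7.
309 hashes to 3; slot 3 is free -> place at 3.
673 hashes to 10, h2=2; 10 taken -> place at 12.
829 hashes to 13; slot 13 is free -> place at 13.
724 hashes to 10, h2=5; 10 taken -> place at 15.
925 hashes to 7, h2=14; 7 taken -> place at 4.
635 hashes to 6, h2=12; 6,1,13 taken -> place at 8.
Table: [_, 562, _, 309, 925, _, 533, 993, 635, _, 401, _, 673, 829, 979, 724, _]

4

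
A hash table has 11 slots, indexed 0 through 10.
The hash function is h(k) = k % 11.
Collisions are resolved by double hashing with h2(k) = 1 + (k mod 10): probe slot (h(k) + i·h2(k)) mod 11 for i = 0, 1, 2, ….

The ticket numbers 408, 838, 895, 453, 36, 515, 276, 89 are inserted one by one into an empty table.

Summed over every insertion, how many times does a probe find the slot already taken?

3

408 hashes to 1; slot 1 is free -> place at 1.
838 hashes to 2; slot 2 is free -> place at 2.
895 hashes to 4; slot 4 is free -> place at 4.
453 hashes to 2, h2=4; 2 taken -> place at 6.
36 hashes to 3; slot 3 is free -> place at 3.
515 hashes to 9; slot 9 is free -> place at 9.
276 hashes to 1, h2=7; 1 taken -> place at 8.
89 hashes to 1, h2=10; 1 taken -> place at 0.
Table: [89, 408, 838, 36, 895, ∅, 453, ∅, 276, 515, ∅]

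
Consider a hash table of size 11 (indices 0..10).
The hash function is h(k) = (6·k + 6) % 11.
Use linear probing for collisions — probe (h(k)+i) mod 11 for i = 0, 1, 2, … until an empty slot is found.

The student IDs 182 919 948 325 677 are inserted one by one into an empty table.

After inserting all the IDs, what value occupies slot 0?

325

182: h=9 → slot 9
919: h=9, probe 9,10 → slot 10
948: h=7 → slot 7
325: h=9, probe 9,10,0 → slot 0
677: h=9, probe 9,10,0,1 → slot 1
Table: [325, 677, ∅, ∅, ∅, ∅, ∅, 948, ∅, 182, 919]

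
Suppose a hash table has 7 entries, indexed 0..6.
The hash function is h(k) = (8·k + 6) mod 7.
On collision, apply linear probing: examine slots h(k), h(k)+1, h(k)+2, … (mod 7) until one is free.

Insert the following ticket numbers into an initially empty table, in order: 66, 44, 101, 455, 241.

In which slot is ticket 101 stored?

3

66: h=2 -> slot 2
44: h=1 -> slot 1
101: h=2, probe 2,3 -> slot 3
455: h=6 -> slot 6
241: h=2, probe 2,3,4 -> slot 4
Table: [—, 44, 66, 101, 241, —, 455]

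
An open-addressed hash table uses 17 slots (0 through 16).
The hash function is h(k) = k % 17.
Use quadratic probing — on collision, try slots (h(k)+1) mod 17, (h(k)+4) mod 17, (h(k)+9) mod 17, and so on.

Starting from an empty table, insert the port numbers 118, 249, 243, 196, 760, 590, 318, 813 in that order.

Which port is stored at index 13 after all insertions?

590

118 hashes to 16; slot 16 is free => place at 16.
249 hashes to 11; slot 11 is free => place at 11.
243 hashes to 5; slot 5 is free => place at 5.
196 hashes to 9; slot 9 is free => place at 9.
760 hashes to 12; slot 12 is free => place at 12.
590 hashes to 12; 12 taken => place at 13.
318 hashes to 12; 12,13,16 taken => place at 4.
813 hashes to 14; slot 14 is free => place at 14.
Table: [—, —, —, —, 318, 243, —, —, —, 196, —, 249, 760, 590, 813, —, 118]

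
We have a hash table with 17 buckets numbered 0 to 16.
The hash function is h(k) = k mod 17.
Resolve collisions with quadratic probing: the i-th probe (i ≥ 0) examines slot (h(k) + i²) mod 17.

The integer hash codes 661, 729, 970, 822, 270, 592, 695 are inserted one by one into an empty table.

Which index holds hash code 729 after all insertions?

16

661 hashes to 15; slot 15 is free => place at 15.
729 hashes to 15; 15 taken => place at 16.
970 hashes to 1; slot 1 is free => place at 1.
822 hashes to 6; slot 6 is free => place at 6.
270 hashes to 15; 15,16 taken => place at 2.
592 hashes to 14; slot 14 is free => place at 14.
695 hashes to 15; 15,16,2 taken => place at 7.
Table: [-, 970, 270, -, -, -, 822, 695, -, -, -, -, -, -, 592, 661, 729]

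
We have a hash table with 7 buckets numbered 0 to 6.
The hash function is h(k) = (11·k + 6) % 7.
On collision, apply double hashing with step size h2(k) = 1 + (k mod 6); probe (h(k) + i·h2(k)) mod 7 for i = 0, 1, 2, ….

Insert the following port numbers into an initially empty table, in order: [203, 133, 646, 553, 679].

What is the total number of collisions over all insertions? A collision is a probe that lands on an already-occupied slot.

203 hashes to 6; slot 6 is free => place at 6.
133 hashes to 6, h2=2; 6 taken => place at 1.
646 hashes to 0; slot 0 is free => place at 0.
553 hashes to 6, h2=2; 6,1 taken => place at 3.
679 hashes to 6, h2=2; 6,1,3 taken => place at 5.
Table: [646, 133, ∅, 553, ∅, 679, 203]

6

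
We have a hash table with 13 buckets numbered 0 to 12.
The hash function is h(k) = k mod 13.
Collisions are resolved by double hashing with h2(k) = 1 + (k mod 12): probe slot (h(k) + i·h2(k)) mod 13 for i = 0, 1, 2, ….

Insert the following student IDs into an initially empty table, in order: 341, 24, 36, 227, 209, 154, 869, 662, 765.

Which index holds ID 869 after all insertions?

4

Insert 341: h=3, slot 3 empty → index 3.
Insert 24: h=11, slot 11 empty → index 11.
Insert 36: h=10, slot 10 empty → index 10.
Insert 227: h=6, slot 6 empty → index 6.
Insert 209: h=1, slot 1 empty → index 1.
Insert 154: h=11, h2=11, slot 11 occupied → index 9.
Insert 869: h=11, h2=6, slot 11 occupied → index 4.
Insert 662: h=12, slot 12 empty → index 12.
Insert 765: h=11, h2=10, slot 11 occupied → index 8.
Table: [_, 209, _, 341, 869, _, 227, _, 765, 154, 36, 24, 662]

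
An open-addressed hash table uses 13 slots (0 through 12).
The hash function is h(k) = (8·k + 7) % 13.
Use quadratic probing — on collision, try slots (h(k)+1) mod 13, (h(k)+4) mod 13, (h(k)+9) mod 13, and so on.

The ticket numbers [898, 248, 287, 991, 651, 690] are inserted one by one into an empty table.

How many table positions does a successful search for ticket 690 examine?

898 hashes to 2; slot 2 is free => place at 2.
248 hashes to 2; 2 taken => place at 3.
287 hashes to 2; 2,3 taken => place at 6.
991 hashes to 5; slot 5 is free => place at 5.
651 hashes to 2; 2,3,6 taken => place at 11.
690 hashes to 2; 2,3,6,11,5 taken => place at 1.
Table: [., 690, 898, 248, ., 991, 287, ., ., ., ., 651, .]
Lookup 690: h=2, probe 2,3,6,11,5,1 → found at 1.

6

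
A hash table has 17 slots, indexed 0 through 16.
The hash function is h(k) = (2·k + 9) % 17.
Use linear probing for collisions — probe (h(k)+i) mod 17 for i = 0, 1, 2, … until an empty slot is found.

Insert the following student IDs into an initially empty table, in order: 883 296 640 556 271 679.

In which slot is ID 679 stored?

9

883: h=7 => slot 7
296: h=6 => slot 6
640: h=14 => slot 14
556: h=16 => slot 16
271: h=7, probe 7,8 => slot 8
679: h=7, probe 7,8,9 => slot 9
Table: [-, -, -, -, -, -, 296, 883, 271, 679, -, -, -, -, 640, -, 556]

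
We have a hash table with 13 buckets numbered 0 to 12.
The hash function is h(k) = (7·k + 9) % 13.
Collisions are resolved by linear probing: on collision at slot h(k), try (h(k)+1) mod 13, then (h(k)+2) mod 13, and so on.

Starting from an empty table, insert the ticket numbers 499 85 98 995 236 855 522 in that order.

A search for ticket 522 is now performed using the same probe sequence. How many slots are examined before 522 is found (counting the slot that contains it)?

2

Insert 499: h=5, slot 5 empty => index 5.
Insert 85: h=6, slot 6 empty => index 6.
Insert 98: h=6, slot 6 occupied => index 7.
Insert 995: h=6, slots 6,7 occupied => index 8.
Insert 236: h=10, slot 10 empty => index 10.
Insert 855: h=1, slot 1 empty => index 1.
Insert 522: h=10, slot 10 occupied => index 11.
Table: [∅, 855, ∅, ∅, ∅, 499, 85, 98, 995, ∅, 236, 522, ∅]
Lookup 522: h=10, probe 10,11 → found at 11.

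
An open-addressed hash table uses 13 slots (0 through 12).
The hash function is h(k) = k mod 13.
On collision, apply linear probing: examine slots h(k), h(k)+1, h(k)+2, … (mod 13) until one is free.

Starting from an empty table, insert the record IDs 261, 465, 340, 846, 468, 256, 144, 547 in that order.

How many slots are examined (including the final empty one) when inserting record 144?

261: h=1 → slot 1
465: h=10 → slot 10
340: h=2 → slot 2
846: h=1, probe 1,2,3 → slot 3
468: h=0 → slot 0
256: h=9 → slot 9
144: h=1, probe 1,2,3,4 → slot 4
547: h=1, probe 1,2,3,4,5 → slot 5
Table: [468, 261, 340, 846, 144, 547, _, _, _, 256, 465, _, _]

4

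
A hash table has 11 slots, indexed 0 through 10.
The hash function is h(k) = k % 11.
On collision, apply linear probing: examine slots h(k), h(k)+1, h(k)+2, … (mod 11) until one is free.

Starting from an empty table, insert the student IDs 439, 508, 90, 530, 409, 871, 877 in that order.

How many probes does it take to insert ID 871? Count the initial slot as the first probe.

439: h=10 → slot 10
508: h=2 → slot 2
90: h=2, probe 2,3 → slot 3
530: h=2, probe 2,3,4 → slot 4
409: h=2, probe 2,3,4,5 → slot 5
871: h=2, probe 2,3,4,5,6 → slot 6
877: h=8 → slot 8
Table: [-, -, 508, 90, 530, 409, 871, -, 877, -, 439]

5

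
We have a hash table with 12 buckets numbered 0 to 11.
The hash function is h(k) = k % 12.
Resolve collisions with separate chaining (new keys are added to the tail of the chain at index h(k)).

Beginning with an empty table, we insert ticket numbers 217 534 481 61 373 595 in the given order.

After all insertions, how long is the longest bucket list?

4

Insert 217: h=1, bucket 1 empty → new chain.
Insert 534: h=6, bucket 6 empty → new chain.
Insert 481: h=1, bucket 1 nonempty → append to chain.
Insert 61: h=1, bucket 1 nonempty → append to chain.
Insert 373: h=1, bucket 1 nonempty → append to chain.
Insert 595: h=7, bucket 7 empty → new chain.
Final buckets:
0: .
1: 217 -> 481 -> 61 -> 373
2: .
3: .
4: .
5: .
6: 534
7: 595
8: .
9: .
10: .
11: .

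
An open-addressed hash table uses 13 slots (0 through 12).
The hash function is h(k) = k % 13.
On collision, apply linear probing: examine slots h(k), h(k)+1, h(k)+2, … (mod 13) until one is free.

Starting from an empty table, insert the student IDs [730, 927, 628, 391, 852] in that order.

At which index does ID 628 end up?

5

730: h=2 → slot 2
927: h=4 → slot 4
628: h=4, probe 4,5 → slot 5
391: h=1 → slot 1
852: h=7 → slot 7
Table: [-, 391, 730, -, 927, 628, -, 852, -, -, -, -, -]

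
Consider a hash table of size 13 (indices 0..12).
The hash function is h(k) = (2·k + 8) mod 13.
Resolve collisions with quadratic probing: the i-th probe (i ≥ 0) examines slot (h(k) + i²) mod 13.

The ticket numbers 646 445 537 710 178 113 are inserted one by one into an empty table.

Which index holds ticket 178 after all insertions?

646 hashes to 0; slot 0 is free => place at 0.
445 hashes to 1; slot 1 is free => place at 1.
537 hashes to 3; slot 3 is free => place at 3.
710 hashes to 11; slot 11 is free => place at 11.
178 hashes to 0; 0,1 taken => place at 4.
113 hashes to 0; 0,1,4 taken => place at 9.
Table: [646, 445, ., 537, 178, ., ., ., ., 113, ., 710, .]

4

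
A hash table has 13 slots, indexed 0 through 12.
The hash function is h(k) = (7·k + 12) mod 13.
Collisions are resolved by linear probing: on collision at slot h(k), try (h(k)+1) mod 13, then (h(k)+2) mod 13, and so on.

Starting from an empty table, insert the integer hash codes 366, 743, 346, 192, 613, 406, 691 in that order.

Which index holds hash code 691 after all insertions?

5

Insert 366: h=0, slot 0 empty → index 0.
Insert 743: h=0, slot 0 occupied → index 1.
Insert 346: h=3, slot 3 empty → index 3.
Insert 192: h=4, slot 4 empty → index 4.
Insert 613: h=0, slots 0,1 occupied → index 2.
Insert 406: h=7, slot 7 empty → index 7.
Insert 691: h=0, slots 0,1,2,3,4 occupied → index 5.
Table: [366, 743, 613, 346, 192, 691, —, 406, —, —, —, —, —]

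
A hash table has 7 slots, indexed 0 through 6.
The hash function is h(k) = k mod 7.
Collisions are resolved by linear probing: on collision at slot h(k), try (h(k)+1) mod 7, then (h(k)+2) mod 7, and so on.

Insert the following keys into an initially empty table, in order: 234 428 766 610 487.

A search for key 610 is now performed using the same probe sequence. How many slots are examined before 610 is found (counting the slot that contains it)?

234: h=3 => slot 3
428: h=1 => slot 1
766: h=3, probe 3,4 => slot 4
610: h=1, probe 1,2 => slot 2
487: h=4, probe 4,5 => slot 5
Table: [., 428, 610, 234, 766, 487, .]
Lookup 610: h=1, probe 1,2 → found at 2.

2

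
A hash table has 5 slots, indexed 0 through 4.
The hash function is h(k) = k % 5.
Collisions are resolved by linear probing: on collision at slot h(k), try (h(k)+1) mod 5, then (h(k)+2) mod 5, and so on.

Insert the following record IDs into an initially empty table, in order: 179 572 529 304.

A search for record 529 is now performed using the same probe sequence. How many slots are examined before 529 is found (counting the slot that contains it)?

179 hashes to 4; slot 4 is free → place at 4.
572 hashes to 2; slot 2 is free → place at 2.
529 hashes to 4; 4 taken → place at 0.
304 hashes to 4; 4,0 taken → place at 1.
Table: [529, 304, 572, _, 179]
Lookup 529: h=4, probe 4,0 → found at 0.

2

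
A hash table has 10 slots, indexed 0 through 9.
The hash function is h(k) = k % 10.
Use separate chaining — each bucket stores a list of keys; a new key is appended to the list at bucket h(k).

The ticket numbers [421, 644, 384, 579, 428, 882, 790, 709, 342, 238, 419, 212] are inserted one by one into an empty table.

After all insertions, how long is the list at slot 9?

421 → bucket 1
644 → bucket 4
384 → bucket 4 (collision)
579 → bucket 9
428 → bucket 8
882 → bucket 2
790 → bucket 0
709 → bucket 9 (collision)
342 → bucket 2 (collision)
238 → bucket 8 (collision)
419 → bucket 9 (collision)
212 → bucket 2 (collision)
Final buckets:
0: 790
1: 421
2: 882 -> 342 -> 212
3: -
4: 644 -> 384
5: -
6: -
7: -
8: 428 -> 238
9: 579 -> 709 -> 419

3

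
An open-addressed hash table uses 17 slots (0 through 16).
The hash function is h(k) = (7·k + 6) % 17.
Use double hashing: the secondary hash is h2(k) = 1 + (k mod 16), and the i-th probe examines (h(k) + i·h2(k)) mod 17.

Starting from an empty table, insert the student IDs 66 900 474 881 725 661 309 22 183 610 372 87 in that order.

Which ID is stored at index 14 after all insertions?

372

66 hashes to 9; slot 9 is free -> place at 9.
900 hashes to 16; slot 16 is free -> place at 16.
474 hashes to 9, h2=11; 9 taken -> place at 3.
881 hashes to 2; slot 2 is free -> place at 2.
725 hashes to 15; slot 15 is free -> place at 15.
661 hashes to 9, h2=6; 9,15 taken -> place at 4.
309 hashes to 10; slot 10 is free -> place at 10.
22 hashes to 7; slot 7 is free -> place at 7.
183 hashes to 12; slot 12 is free -> place at 12.
610 hashes to 9, h2=3; 9,12,15 taken -> place at 1.
372 hashes to 9, h2=5; 9 taken -> place at 14.
87 hashes to 3, h2=8; 3 taken -> place at 11.
Table: [—, 610, 881, 474, 661, —, —, 22, —, 66, 309, 87, 183, —, 372, 725, 900]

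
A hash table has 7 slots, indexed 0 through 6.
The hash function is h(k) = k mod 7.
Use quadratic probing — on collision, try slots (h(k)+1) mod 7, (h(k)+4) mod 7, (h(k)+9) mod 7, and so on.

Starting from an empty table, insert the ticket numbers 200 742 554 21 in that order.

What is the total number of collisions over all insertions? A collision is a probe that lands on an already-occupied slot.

Insert 200: h=4, slot 4 empty => index 4.
Insert 742: h=0, slot 0 empty => index 0.
Insert 554: h=1, slot 1 empty => index 1.
Insert 21: h=0, slots 0,1,4 occupied => index 2.
Table: [742, 554, 21, ., 200, ., .]

3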